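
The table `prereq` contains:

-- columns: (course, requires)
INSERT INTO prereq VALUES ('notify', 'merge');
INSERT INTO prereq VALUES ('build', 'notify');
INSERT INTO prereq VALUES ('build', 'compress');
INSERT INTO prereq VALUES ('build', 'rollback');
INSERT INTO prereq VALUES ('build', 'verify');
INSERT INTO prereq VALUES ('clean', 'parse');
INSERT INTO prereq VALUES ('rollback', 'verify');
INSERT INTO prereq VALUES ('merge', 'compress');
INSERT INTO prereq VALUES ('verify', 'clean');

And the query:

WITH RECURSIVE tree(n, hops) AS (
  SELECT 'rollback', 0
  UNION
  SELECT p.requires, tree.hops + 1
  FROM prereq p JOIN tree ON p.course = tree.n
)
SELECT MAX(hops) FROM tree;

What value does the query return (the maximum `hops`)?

3

Base: (rollback, hops=0).
Iteration 1: edges from {rollback} -> (verify, hops=1).
Iteration 2: edges from {verify} -> (clean, hops=2).
Iteration 3: edges from {clean} -> (parse, hops=3).
Iteration 4: no outgoing edges from {parse}; recursion stops.
hops values: 0, 1, 2, 3; the maximum is 3.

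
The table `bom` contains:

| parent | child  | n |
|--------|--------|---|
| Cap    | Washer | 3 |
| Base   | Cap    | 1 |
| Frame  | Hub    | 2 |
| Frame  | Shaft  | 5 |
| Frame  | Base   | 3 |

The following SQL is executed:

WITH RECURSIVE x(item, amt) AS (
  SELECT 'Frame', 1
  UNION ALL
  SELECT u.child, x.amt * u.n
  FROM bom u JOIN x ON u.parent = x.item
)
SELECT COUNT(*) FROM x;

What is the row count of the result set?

6

Base: (Frame, amt=1).
Iteration 1: components of {Frame} -> Base = 1*3 = 3, Hub = 1*2 = 2, Shaft = 1*5 = 5.
Iteration 2: components of {Base,Hub,Shaft} -> Cap = 3*1 = 3.
Iteration 3: components of {Cap} -> Washer = 3*3 = 9.
Iteration 4: no further components; recursion stops.
Total rows emitted: 6.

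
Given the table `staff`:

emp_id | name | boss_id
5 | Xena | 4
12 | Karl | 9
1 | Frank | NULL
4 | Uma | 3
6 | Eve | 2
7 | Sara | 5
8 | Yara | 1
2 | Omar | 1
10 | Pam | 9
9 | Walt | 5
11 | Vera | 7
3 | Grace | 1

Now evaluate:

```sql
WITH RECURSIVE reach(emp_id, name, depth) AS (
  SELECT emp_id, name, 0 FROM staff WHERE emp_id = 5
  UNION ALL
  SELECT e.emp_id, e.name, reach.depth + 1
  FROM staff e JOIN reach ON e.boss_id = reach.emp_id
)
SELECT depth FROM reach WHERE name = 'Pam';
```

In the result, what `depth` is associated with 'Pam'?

2

Base: emp_id=5 (Xena) at depth 0.
Iteration 1: rows with boss_id in {5} -> Sara (id 7, depth 1), Walt (id 9, depth 1).
Iteration 2: rows with boss_id in {7,9} -> Pam (id 10, depth 2), Vera (id 11, depth 2), Karl (id 12, depth 2).
Iteration 3: no rows with boss_id in {10,11,12}; recursion stops.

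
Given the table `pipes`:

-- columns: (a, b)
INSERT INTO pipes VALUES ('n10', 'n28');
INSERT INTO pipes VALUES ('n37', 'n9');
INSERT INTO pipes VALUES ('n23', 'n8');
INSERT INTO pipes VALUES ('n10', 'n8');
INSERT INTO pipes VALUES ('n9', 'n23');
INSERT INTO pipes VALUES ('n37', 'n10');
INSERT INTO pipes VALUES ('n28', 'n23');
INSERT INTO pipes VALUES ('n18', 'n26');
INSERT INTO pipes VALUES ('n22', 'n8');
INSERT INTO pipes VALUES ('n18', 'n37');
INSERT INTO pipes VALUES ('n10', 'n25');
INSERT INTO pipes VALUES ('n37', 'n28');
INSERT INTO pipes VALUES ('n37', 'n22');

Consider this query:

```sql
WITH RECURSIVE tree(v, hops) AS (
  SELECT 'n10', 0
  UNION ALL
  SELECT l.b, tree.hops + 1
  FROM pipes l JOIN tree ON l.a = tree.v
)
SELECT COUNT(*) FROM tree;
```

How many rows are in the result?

Base: (n10, hops=0).
Iteration 1: edges from {n10} -> (n25, hops=1), (n28, hops=1), (n8, hops=1).
Iteration 2: edges from {n25,n28,n8} -> (n23, hops=2).
Iteration 3: edges from {n23} -> (n8, hops=3).
Iteration 4: no outgoing edges from {n8}; recursion stops.
Total rows emitted: 6.

6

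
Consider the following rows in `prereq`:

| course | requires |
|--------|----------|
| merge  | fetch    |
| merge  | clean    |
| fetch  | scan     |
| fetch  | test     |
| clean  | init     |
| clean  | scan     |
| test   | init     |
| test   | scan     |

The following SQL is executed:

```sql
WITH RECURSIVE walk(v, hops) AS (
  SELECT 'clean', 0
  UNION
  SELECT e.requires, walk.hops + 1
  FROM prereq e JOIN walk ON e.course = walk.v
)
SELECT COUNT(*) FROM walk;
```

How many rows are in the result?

3

Base: (clean, hops=0).
Iteration 1: edges from {clean} -> (init, hops=1), (scan, hops=1).
Iteration 2: no outgoing edges from {init,scan}; recursion stops.
Total rows emitted: 3.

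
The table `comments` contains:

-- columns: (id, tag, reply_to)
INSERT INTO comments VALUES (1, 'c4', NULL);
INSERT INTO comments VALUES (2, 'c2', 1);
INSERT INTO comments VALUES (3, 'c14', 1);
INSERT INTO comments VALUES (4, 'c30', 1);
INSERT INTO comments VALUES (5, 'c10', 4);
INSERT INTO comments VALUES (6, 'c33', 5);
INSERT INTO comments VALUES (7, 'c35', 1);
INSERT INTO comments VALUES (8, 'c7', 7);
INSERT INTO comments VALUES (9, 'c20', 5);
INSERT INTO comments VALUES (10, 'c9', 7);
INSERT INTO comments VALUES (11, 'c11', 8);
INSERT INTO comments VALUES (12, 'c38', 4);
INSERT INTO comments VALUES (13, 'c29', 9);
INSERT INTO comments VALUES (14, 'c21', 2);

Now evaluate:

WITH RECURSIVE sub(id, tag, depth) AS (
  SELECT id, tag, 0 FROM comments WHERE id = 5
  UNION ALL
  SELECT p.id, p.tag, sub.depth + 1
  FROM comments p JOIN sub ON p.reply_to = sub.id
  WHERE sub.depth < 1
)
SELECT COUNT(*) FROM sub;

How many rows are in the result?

3

Base: id=5 (c10) at depth 0.
Iteration 1: rows with reply_to in {5} -> c33 (id 6, depth 1), c20 (id 9, depth 1).
Iteration 2: depth < 1 fails for all current rows; recursion stops.
Total rows emitted: 3.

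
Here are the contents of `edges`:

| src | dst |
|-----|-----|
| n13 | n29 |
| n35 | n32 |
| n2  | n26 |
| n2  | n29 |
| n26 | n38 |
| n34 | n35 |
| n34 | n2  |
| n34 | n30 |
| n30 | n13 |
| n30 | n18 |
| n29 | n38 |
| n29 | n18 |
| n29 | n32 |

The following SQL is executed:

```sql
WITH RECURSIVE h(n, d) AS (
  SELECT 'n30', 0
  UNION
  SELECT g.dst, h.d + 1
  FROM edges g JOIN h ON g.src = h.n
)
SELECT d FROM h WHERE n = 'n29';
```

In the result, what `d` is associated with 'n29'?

2

Base: (n30, d=0).
Iteration 1: edges from {n30} -> (n13, d=1), (n18, d=1).
Iteration 2: edges from {n13,n18} -> (n29, d=2).
Iteration 3: edges from {n29} -> (n18, d=3), (n32, d=3), (n38, d=3).
Iteration 4: no outgoing edges from {n18,n32,n38}; recursion stops.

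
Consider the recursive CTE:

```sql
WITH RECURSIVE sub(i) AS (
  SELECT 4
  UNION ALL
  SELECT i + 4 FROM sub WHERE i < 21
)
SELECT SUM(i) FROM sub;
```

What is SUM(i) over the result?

84

Base: i=4.
Iteration 1: 4 < 21 holds -> i = 4 + 4 = 8.
Iteration 2: 8 < 21 holds -> i = 8 + 4 = 12.
Iteration 3: 12 < 21 holds -> i = 12 + 4 = 16.
Iteration 4: 16 < 21 holds -> i = 16 + 4 = 20.
Iteration 5: 20 < 21 holds -> i = 20 + 4 = 24.
Iteration 6: 24 < 21 fails; recursion stops.
SUM(i) = 4 + 8 + 12 + 16 + 20 + 24 = 84.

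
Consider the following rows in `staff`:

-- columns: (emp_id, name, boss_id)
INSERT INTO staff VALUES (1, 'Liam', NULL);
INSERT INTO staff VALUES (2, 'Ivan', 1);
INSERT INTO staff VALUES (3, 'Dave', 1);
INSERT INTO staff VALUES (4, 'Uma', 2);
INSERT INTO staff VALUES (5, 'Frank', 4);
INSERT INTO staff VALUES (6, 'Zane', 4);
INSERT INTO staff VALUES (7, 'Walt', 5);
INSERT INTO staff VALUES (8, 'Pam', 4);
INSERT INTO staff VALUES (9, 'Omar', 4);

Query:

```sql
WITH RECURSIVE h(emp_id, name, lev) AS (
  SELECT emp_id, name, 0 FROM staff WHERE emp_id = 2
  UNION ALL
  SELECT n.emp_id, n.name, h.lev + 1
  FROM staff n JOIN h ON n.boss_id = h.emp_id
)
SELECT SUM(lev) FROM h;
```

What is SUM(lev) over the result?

12

Base: emp_id=2 (Ivan) at lev 0.
Iteration 1: rows with boss_id in {2} -> Uma (id 4, lev 1).
Iteration 2: rows with boss_id in {4} -> Frank (id 5, lev 2), Zane (id 6, lev 2), Pam (id 8, lev 2), Omar (id 9, lev 2).
Iteration 3: rows with boss_id in {5,6,8,9} -> Walt (id 7, lev 3).
Iteration 4: no rows with boss_id in {7}; recursion stops.
SUM(lev) = 0 + 1 + 2 + 2 + 2 + 2 + 3 = 12.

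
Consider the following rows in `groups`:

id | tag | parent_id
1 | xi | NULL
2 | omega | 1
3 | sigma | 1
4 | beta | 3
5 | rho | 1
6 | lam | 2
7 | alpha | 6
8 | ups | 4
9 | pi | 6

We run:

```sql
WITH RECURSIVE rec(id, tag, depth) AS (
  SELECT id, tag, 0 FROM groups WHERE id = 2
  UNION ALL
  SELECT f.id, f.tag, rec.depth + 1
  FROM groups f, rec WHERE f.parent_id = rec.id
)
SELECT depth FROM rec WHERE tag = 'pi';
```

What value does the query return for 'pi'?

Base: id=2 (omega) at depth 0.
Iteration 1: rows with parent_id in {2} -> lam (id 6, depth 1).
Iteration 2: rows with parent_id in {6} -> alpha (id 7, depth 2), pi (id 9, depth 2).
Iteration 3: no rows with parent_id in {7,9}; recursion stops.

2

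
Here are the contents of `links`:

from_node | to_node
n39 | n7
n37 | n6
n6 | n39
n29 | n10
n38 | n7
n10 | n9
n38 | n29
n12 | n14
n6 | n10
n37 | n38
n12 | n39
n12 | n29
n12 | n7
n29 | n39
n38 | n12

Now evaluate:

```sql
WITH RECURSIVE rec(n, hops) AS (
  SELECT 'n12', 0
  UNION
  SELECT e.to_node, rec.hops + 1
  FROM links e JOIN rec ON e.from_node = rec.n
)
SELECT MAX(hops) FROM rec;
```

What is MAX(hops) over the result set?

3

Base: (n12, hops=0).
Iteration 1: edges from {n12} -> (n14, hops=1), (n29, hops=1), (n39, hops=1), (n7, hops=1).
Iteration 2: edges from {n14,n29,n39,n7} -> (n10, hops=2), (n39, hops=2), (n7, hops=2).
Iteration 3: edges from {n10,n39,n7} -> (n7, hops=3), (n9, hops=3).
Iteration 4: no outgoing edges from {n7,n9}; recursion stops.
hops values: 0, 1, 1, 1, 1, 2, 2, 2, 3, 3; the maximum is 3.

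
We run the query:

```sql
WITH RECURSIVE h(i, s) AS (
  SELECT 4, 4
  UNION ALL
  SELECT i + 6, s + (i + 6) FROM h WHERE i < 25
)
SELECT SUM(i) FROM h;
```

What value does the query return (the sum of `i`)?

80

Base: i=4, s=4.
Iteration 1: 4 < 25 holds -> i = 4 + 6 = 10, s = 4 + 10 = 14.
Iteration 2: 10 < 25 holds -> i = 10 + 6 = 16, s = 14 + 16 = 30.
Iteration 3: 16 < 25 holds -> i = 16 + 6 = 22, s = 30 + 22 = 52.
Iteration 4: 22 < 25 holds -> i = 22 + 6 = 28, s = 52 + 28 = 80.
Iteration 5: 28 < 25 fails; recursion stops.
SUM(i) = 4 + 10 + 16 + 22 + 28 = 80.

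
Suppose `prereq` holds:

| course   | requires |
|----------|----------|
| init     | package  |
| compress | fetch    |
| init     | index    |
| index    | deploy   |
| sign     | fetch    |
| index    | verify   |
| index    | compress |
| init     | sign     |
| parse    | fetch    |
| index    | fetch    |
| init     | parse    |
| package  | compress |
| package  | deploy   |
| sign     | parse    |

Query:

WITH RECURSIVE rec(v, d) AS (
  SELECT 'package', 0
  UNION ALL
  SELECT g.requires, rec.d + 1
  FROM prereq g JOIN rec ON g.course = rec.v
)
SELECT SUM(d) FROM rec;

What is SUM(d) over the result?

4

Base: (package, d=0).
Iteration 1: edges from {package} -> (compress, d=1), (deploy, d=1).
Iteration 2: edges from {compress,deploy} -> (fetch, d=2).
Iteration 3: no outgoing edges from {fetch}; recursion stops.
SUM(d) = 0 + 1 + 1 + 2 = 4.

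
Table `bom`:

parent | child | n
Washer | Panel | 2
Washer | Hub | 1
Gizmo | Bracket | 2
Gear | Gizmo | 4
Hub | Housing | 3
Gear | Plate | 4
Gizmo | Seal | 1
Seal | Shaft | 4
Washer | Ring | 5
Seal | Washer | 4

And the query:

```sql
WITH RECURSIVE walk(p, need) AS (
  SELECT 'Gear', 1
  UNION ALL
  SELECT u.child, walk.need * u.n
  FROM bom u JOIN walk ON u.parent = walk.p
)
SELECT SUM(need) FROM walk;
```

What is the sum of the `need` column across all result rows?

229

Base: (Gear, need=1).
Iteration 1: components of {Gear} -> Gizmo = 1*4 = 4, Plate = 1*4 = 4.
Iteration 2: components of {Gizmo,Plate} -> Bracket = 4*2 = 8, Seal = 4*1 = 4.
Iteration 3: components of {Bracket,Seal} -> Shaft = 4*4 = 16, Washer = 4*4 = 16.
Iteration 4: components of {Shaft,Washer} -> Hub = 16*1 = 16, Panel = 16*2 = 32, Ring = 16*5 = 80.
Iteration 5: components of {Hub,Panel,Ring} -> Housing = 16*3 = 48.
Iteration 6: no further components; recursion stops.
SUM(need) = 1 + 4 + 4 + 4 + 8 + 16 + 16 + 16 + 80 + 32 + 48 = 229.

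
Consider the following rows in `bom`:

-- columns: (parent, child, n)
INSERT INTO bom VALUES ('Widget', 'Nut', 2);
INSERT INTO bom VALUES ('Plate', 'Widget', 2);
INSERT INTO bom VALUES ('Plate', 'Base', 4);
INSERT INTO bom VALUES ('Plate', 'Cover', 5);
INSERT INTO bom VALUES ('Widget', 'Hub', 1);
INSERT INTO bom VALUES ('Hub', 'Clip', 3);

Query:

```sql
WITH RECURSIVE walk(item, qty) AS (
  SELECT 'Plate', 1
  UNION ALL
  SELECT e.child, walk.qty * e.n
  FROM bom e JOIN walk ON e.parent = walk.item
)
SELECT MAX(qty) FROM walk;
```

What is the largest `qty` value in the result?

Base: (Plate, qty=1).
Iteration 1: components of {Plate} -> Base = 1*4 = 4, Cover = 1*5 = 5, Widget = 1*2 = 2.
Iteration 2: components of {Base,Cover,Widget} -> Hub = 2*1 = 2, Nut = 2*2 = 4.
Iteration 3: components of {Hub,Nut} -> Clip = 2*3 = 6.
Iteration 4: no further components; recursion stops.
qty values: 1, 4, 2, 5, 4, 2, 6; the maximum is 6.

6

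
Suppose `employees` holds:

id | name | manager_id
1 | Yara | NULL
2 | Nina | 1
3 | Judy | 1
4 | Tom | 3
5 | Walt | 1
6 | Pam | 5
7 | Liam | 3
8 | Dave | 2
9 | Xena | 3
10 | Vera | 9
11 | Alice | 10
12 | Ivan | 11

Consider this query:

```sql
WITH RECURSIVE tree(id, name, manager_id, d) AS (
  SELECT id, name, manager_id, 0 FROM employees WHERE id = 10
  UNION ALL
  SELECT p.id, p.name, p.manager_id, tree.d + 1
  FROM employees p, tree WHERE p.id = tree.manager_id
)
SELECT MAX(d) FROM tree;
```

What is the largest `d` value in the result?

3

Base: id=10 (Vera), manager_id=9, d 0.
Iteration 1: join on id=9 -> Xena (id 9, manager_id=3, d 1).
Iteration 2: join on id=3 -> Judy (id 3, manager_id=1, d 2).
Iteration 3: join on id=1 -> Yara (id 1, manager_id=NULL, d 3).
Iteration 4: manager_id is NULL; no match; recursion stops.
d values: 0, 1, 2, 3; the maximum is 3.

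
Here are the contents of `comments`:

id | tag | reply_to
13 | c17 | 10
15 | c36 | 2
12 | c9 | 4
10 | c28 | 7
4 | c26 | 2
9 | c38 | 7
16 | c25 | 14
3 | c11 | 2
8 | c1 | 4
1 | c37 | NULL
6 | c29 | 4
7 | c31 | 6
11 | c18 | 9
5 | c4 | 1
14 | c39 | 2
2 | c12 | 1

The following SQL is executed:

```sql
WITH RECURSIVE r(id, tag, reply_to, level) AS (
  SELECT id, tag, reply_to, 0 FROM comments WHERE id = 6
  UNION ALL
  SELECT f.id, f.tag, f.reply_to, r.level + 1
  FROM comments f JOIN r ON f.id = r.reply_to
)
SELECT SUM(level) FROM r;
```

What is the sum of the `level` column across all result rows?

Base: id=6 (c29), reply_to=4, level 0.
Iteration 1: join on id=4 -> c26 (id 4, reply_to=2, level 1).
Iteration 2: join on id=2 -> c12 (id 2, reply_to=1, level 2).
Iteration 3: join on id=1 -> c37 (id 1, reply_to=NULL, level 3).
Iteration 4: reply_to is NULL; no match; recursion stops.
SUM(level) = 0 + 1 + 2 + 3 = 6.

6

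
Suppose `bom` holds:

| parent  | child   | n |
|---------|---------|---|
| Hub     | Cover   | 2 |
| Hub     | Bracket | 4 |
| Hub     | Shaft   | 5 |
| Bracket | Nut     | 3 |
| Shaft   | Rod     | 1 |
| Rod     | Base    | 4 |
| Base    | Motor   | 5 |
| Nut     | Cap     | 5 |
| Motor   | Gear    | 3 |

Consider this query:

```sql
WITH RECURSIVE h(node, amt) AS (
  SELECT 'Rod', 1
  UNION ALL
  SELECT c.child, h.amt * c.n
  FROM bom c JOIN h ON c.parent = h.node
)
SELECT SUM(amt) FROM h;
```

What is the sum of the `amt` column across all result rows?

Base: (Rod, amt=1).
Iteration 1: components of {Rod} -> Base = 1*4 = 4.
Iteration 2: components of {Base} -> Motor = 4*5 = 20.
Iteration 3: components of {Motor} -> Gear = 20*3 = 60.
Iteration 4: no further components; recursion stops.
SUM(amt) = 1 + 4 + 20 + 60 = 85.

85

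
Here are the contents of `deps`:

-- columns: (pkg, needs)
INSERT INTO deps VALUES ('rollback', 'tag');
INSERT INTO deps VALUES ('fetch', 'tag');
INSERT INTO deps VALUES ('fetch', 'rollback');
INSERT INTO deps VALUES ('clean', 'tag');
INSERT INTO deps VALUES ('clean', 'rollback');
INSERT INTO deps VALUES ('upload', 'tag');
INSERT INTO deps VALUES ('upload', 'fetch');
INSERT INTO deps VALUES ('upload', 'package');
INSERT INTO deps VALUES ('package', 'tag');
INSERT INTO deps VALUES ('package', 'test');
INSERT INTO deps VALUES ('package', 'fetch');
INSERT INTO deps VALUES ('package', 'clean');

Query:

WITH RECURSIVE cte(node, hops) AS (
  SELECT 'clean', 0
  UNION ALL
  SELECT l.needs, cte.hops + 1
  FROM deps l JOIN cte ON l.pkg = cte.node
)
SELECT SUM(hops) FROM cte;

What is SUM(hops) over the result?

4

Base: (clean, hops=0).
Iteration 1: edges from {clean} -> (rollback, hops=1), (tag, hops=1).
Iteration 2: edges from {rollback,tag} -> (tag, hops=2).
Iteration 3: no outgoing edges from {tag}; recursion stops.
SUM(hops) = 0 + 1 + 1 + 2 = 4.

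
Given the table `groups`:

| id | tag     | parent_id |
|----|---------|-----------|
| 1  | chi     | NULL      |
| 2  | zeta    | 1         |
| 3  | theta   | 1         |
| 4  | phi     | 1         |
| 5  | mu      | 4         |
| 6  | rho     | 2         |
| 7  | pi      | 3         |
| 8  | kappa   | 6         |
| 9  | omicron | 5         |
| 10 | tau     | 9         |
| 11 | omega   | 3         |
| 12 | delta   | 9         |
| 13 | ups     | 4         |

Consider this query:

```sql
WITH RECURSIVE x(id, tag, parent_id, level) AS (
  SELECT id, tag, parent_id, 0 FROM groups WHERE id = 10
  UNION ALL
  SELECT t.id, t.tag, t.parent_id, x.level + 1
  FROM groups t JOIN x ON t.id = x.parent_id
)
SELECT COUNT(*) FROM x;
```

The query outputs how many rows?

5

Base: id=10 (tau), parent_id=9, level 0.
Iteration 1: join on id=9 -> omicron (id 9, parent_id=5, level 1).
Iteration 2: join on id=5 -> mu (id 5, parent_id=4, level 2).
Iteration 3: join on id=4 -> phi (id 4, parent_id=1, level 3).
Iteration 4: join on id=1 -> chi (id 1, parent_id=NULL, level 4).
Iteration 5: parent_id is NULL; no match; recursion stops.
Total rows emitted: 5.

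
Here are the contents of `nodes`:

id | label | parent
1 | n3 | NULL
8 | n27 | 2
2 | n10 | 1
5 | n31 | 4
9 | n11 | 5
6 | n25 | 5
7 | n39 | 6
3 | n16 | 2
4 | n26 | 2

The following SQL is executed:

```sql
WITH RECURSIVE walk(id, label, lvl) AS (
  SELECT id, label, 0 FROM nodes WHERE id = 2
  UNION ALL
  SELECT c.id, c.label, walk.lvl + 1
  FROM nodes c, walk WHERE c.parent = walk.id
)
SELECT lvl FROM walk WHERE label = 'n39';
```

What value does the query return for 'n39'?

Base: id=2 (n10) at lvl 0.
Iteration 1: rows with parent in {2} -> n16 (id 3, lvl 1), n26 (id 4, lvl 1), n27 (id 8, lvl 1).
Iteration 2: rows with parent in {3,4,8} -> n31 (id 5, lvl 2).
Iteration 3: rows with parent in {5} -> n25 (id 6, lvl 3), n11 (id 9, lvl 3).
Iteration 4: rows with parent in {6,9} -> n39 (id 7, lvl 4).
Iteration 5: no rows with parent in {7}; recursion stops.

4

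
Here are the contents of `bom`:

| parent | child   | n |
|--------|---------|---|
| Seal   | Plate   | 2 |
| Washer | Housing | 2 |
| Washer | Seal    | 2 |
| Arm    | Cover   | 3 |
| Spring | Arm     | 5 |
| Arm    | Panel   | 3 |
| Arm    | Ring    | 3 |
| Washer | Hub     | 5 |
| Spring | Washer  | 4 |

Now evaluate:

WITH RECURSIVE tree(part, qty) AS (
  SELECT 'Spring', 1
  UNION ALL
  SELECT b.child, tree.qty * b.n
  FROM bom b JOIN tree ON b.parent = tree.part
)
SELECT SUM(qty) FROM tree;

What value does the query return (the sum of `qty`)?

107

Base: (Spring, qty=1).
Iteration 1: components of {Spring} -> Arm = 1*5 = 5, Washer = 1*4 = 4.
Iteration 2: components of {Arm,Washer} -> Cover = 5*3 = 15, Housing = 4*2 = 8, Hub = 4*5 = 20, Panel = 5*3 = 15, Ring = 5*3 = 15, Seal = 4*2 = 8.
Iteration 3: components of {Cover,Housing,Hub,Panel,Ring,Seal} -> Plate = 8*2 = 16.
Iteration 4: no further components; recursion stops.
SUM(qty) = 1 + 4 + 5 + 20 + 8 + 8 + 15 + 15 + 15 + 16 = 107.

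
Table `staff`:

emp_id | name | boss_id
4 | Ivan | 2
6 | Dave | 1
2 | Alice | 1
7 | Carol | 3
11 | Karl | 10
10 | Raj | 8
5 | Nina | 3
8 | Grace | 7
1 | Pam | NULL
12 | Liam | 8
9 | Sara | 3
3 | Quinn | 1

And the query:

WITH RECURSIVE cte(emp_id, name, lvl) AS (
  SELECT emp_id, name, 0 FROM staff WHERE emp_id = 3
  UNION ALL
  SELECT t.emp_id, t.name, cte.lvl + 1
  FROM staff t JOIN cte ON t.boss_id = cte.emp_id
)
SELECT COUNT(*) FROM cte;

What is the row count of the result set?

8

Base: emp_id=3 (Quinn) at lvl 0.
Iteration 1: rows with boss_id in {3} -> Nina (id 5, lvl 1), Carol (id 7, lvl 1), Sara (id 9, lvl 1).
Iteration 2: rows with boss_id in {5,7,9} -> Grace (id 8, lvl 2).
Iteration 3: rows with boss_id in {8} -> Raj (id 10, lvl 3), Liam (id 12, lvl 3).
Iteration 4: rows with boss_id in {10,12} -> Karl (id 11, lvl 4).
Iteration 5: no rows with boss_id in {11}; recursion stops.
Total rows emitted: 8.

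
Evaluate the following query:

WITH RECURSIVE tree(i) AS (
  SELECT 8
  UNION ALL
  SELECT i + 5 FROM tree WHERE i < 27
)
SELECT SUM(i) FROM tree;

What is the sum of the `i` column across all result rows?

Base: i=8.
Iteration 1: 8 < 27 holds -> i = 8 + 5 = 13.
Iteration 2: 13 < 27 holds -> i = 13 + 5 = 18.
Iteration 3: 18 < 27 holds -> i = 18 + 5 = 23.
Iteration 4: 23 < 27 holds -> i = 23 + 5 = 28.
Iteration 5: 28 < 27 fails; recursion stops.
SUM(i) = 8 + 13 + 18 + 23 + 28 = 90.

90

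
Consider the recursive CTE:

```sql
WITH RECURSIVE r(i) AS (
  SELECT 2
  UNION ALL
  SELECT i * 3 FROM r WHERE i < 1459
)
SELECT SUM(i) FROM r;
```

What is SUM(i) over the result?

Base: i=2.
Iteration 1: 2 < 1459 holds -> i = 2 * 3 = 6.
Iteration 2: 6 < 1459 holds -> i = 6 * 3 = 18.
Iteration 3: 18 < 1459 holds -> i = 18 * 3 = 54.
Iteration 4: 54 < 1459 holds -> i = 54 * 3 = 162.
Iteration 5: 162 < 1459 holds -> i = 162 * 3 = 486.
Iteration 6: 486 < 1459 holds -> i = 486 * 3 = 1458.
Iteration 7: 1458 < 1459 holds -> i = 1458 * 3 = 4374.
Iteration 8: 4374 < 1459 fails; recursion stops.
SUM(i) = 2 + 6 + 18 + 54 + 162 + 486 + 1458 + 4374 = 6560.

6560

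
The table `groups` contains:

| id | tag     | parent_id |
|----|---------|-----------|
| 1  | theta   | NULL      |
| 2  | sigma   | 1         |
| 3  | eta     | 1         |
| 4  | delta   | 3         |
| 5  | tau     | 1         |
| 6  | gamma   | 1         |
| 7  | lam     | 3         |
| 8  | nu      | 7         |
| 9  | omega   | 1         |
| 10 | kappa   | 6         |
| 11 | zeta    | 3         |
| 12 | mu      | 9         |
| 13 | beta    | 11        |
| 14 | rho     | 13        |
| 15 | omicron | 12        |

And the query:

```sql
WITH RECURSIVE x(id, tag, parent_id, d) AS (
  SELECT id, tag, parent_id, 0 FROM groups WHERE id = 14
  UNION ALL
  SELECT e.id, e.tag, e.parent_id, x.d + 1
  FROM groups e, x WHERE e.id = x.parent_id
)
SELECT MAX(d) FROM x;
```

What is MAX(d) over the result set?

Base: id=14 (rho), parent_id=13, d 0.
Iteration 1: join on id=13 -> beta (id 13, parent_id=11, d 1).
Iteration 2: join on id=11 -> zeta (id 11, parent_id=3, d 2).
Iteration 3: join on id=3 -> eta (id 3, parent_id=1, d 3).
Iteration 4: join on id=1 -> theta (id 1, parent_id=NULL, d 4).
Iteration 5: parent_id is NULL; no match; recursion stops.
d values: 0, 1, 2, 3, 4; the maximum is 4.

4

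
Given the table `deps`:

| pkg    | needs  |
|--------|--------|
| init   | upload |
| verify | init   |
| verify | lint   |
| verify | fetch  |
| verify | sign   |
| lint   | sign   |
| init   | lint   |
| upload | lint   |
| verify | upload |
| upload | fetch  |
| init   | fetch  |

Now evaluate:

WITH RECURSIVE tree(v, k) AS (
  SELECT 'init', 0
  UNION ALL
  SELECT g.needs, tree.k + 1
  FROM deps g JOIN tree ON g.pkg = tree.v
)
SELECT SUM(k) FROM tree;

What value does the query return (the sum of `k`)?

12

Base: (init, k=0).
Iteration 1: edges from {init} -> (fetch, k=1), (lint, k=1), (upload, k=1).
Iteration 2: edges from {fetch,lint,upload} -> (fetch, k=2), (lint, k=2), (sign, k=2).
Iteration 3: edges from {fetch,lint,sign} -> (sign, k=3).
Iteration 4: no outgoing edges from {sign}; recursion stops.
SUM(k) = 0 + 1 + 1 + 1 + 2 + 2 + 2 + 3 = 12.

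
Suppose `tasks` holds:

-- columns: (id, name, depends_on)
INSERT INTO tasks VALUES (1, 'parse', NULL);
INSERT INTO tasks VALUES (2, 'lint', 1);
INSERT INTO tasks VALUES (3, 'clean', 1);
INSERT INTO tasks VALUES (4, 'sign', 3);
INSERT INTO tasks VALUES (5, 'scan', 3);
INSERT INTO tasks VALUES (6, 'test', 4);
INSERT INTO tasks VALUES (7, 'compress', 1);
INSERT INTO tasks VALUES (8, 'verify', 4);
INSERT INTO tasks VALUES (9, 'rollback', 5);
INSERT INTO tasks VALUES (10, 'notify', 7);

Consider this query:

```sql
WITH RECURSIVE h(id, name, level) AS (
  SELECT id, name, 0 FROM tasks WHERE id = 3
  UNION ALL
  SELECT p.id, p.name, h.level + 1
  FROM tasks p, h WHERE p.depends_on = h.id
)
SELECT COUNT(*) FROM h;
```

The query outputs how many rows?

Base: id=3 (clean) at level 0.
Iteration 1: rows with depends_on in {3} -> sign (id 4, level 1), scan (id 5, level 1).
Iteration 2: rows with depends_on in {4,5} -> test (id 6, level 2), verify (id 8, level 2), rollback (id 9, level 2).
Iteration 3: no rows with depends_on in {6,8,9}; recursion stops.
Total rows emitted: 6.

6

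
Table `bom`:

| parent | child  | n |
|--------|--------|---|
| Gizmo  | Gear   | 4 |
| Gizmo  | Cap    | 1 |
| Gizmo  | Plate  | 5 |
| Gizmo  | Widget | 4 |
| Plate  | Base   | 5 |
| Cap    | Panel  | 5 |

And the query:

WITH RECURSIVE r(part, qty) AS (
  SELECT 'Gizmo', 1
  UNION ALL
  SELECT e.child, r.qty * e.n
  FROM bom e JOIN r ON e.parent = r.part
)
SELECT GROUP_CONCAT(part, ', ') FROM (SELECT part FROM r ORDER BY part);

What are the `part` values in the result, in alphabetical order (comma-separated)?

Base, Cap, Gear, Gizmo, Panel, Plate, Widget

Base: (Gizmo, qty=1).
Iteration 1: components of {Gizmo} -> Cap = 1*1 = 1, Gear = 1*4 = 4, Plate = 1*5 = 5, Widget = 1*4 = 4.
Iteration 2: components of {Cap,Gear,Plate,Widget} -> Base = 5*5 = 25, Panel = 1*5 = 5.
Iteration 3: no further components; recursion stops.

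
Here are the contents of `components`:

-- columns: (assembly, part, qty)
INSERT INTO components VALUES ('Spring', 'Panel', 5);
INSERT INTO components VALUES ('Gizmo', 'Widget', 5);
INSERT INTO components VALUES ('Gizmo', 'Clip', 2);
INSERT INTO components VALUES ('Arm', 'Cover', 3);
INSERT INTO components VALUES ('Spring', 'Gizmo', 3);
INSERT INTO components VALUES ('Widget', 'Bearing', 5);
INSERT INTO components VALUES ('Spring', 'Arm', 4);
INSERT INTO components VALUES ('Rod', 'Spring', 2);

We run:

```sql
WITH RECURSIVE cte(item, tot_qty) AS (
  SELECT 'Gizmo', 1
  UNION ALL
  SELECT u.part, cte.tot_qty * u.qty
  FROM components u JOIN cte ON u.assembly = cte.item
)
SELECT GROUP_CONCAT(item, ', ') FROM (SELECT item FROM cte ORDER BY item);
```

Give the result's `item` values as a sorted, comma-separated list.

Base: (Gizmo, tot_qty=1).
Iteration 1: components of {Gizmo} -> Clip = 1*2 = 2, Widget = 1*5 = 5.
Iteration 2: components of {Clip,Widget} -> Bearing = 5*5 = 25.
Iteration 3: no further components; recursion stops.

Bearing, Clip, Gizmo, Widget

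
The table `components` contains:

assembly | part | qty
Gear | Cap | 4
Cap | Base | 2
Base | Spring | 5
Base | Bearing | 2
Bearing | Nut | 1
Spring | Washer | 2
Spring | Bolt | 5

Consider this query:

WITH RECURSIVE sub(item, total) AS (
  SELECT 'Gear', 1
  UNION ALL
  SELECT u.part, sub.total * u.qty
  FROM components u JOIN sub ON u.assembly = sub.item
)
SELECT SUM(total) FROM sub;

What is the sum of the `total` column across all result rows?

Base: (Gear, total=1).
Iteration 1: components of {Gear} -> Cap = 1*4 = 4.
Iteration 2: components of {Cap} -> Base = 4*2 = 8.
Iteration 3: components of {Base} -> Bearing = 8*2 = 16, Spring = 8*5 = 40.
Iteration 4: components of {Bearing,Spring} -> Bolt = 40*5 = 200, Nut = 16*1 = 16, Washer = 40*2 = 80.
Iteration 5: no further components; recursion stops.
SUM(total) = 1 + 4 + 8 + 40 + 16 + 80 + 200 + 16 = 365.

365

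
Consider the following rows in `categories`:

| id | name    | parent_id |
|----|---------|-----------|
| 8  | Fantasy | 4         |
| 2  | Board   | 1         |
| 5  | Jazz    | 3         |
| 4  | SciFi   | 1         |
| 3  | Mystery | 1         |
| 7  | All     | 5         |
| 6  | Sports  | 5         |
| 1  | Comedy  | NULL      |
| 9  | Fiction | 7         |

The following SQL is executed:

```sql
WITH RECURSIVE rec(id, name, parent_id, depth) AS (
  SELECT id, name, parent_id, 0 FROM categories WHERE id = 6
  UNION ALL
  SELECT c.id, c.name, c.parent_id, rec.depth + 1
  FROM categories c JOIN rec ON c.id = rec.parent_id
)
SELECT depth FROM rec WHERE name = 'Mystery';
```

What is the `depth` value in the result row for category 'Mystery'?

Base: id=6 (Sports), parent_id=5, depth 0.
Iteration 1: join on id=5 -> Jazz (id 5, parent_id=3, depth 1).
Iteration 2: join on id=3 -> Mystery (id 3, parent_id=1, depth 2).
Iteration 3: join on id=1 -> Comedy (id 1, parent_id=NULL, depth 3).
Iteration 4: parent_id is NULL; no match; recursion stops.

2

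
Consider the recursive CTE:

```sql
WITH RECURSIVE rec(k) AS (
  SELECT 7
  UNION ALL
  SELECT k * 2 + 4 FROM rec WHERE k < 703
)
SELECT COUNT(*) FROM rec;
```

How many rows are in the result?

Base: k=7.
Iteration 1: 7 < 703 holds -> k = 7 * 2 + 4 = 18.
Iteration 2: 18 < 703 holds -> k = 18 * 2 + 4 = 40.
Iteration 3: 40 < 703 holds -> k = 40 * 2 + 4 = 84.
Iteration 4: 84 < 703 holds -> k = 84 * 2 + 4 = 172.
Iteration 5: 172 < 703 holds -> k = 172 * 2 + 4 = 348.
Iteration 6: 348 < 703 holds -> k = 348 * 2 + 4 = 700.
Iteration 7: 700 < 703 holds -> k = 700 * 2 + 4 = 1404.
Iteration 8: 1404 < 703 fails; recursion stops.
Total rows emitted: 8.

8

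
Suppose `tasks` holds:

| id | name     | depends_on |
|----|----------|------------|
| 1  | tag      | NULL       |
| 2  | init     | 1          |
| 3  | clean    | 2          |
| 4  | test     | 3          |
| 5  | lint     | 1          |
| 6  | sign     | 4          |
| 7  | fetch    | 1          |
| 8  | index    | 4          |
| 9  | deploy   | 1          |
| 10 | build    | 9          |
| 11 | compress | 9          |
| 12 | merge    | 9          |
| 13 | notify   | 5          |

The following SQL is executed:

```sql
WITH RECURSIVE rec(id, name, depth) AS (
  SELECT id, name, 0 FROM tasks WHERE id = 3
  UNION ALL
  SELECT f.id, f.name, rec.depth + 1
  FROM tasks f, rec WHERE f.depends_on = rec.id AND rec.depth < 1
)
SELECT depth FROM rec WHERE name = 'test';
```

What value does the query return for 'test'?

Base: id=3 (clean) at depth 0.
Iteration 1: rows with depends_on in {3} -> test (id 4, depth 1).
Iteration 2: depth < 1 fails for all current rows; recursion stops.

1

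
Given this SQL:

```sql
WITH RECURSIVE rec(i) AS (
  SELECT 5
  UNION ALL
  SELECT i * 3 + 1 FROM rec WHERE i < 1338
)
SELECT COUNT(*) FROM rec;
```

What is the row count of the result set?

Base: i=5.
Iteration 1: 5 < 1338 holds -> i = 5 * 3 + 1 = 16.
Iteration 2: 16 < 1338 holds -> i = 16 * 3 + 1 = 49.
Iteration 3: 49 < 1338 holds -> i = 49 * 3 + 1 = 148.
Iteration 4: 148 < 1338 holds -> i = 148 * 3 + 1 = 445.
Iteration 5: 445 < 1338 holds -> i = 445 * 3 + 1 = 1336.
Iteration 6: 1336 < 1338 holds -> i = 1336 * 3 + 1 = 4009.
Iteration 7: 4009 < 1338 fails; recursion stops.
Total rows emitted: 7.

7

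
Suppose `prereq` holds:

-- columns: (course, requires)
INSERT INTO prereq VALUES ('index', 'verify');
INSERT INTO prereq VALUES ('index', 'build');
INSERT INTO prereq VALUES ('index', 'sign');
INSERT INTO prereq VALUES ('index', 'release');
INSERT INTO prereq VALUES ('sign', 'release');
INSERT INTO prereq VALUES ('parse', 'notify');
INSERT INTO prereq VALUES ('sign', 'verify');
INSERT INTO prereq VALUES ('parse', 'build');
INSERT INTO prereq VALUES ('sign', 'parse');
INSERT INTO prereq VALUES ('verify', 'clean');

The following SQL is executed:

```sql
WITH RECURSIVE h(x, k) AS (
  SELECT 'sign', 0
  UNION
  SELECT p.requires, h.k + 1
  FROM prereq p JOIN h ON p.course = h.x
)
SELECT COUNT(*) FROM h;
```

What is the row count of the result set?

Base: (sign, k=0).
Iteration 1: edges from {sign} -> (parse, k=1), (release, k=1), (verify, k=1).
Iteration 2: edges from {parse,release,verify} -> (build, k=2), (clean, k=2), (notify, k=2).
Iteration 3: no outgoing edges from {build,clean,notify}; recursion stops.
Total rows emitted: 7.

7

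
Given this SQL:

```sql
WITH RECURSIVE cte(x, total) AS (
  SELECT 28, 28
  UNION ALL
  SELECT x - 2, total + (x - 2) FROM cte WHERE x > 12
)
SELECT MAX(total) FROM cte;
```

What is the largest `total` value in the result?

180

Base: x=28, total=28.
Iteration 1: 28 > 12 holds -> x = 28 - 2 = 26, total = 28 + 26 = 54.
Iteration 2: 26 > 12 holds -> x = 26 - 2 = 24, total = 54 + 24 = 78.
Iteration 3: 24 > 12 holds -> x = 24 - 2 = 22, total = 78 + 22 = 100.
Iteration 4: 22 > 12 holds -> x = 22 - 2 = 20, total = 100 + 20 = 120.
Iteration 5: 20 > 12 holds -> x = 20 - 2 = 18, total = 120 + 18 = 138.
Iteration 6: 18 > 12 holds -> x = 18 - 2 = 16, total = 138 + 16 = 154.
Iteration 7: 16 > 12 holds -> x = 16 - 2 = 14, total = 154 + 14 = 168.
Iteration 8: 14 > 12 holds -> x = 14 - 2 = 12, total = 168 + 12 = 180.
Iteration 9: 12 > 12 fails; recursion stops.
total values: 28, 54, 78, 100, 120, 138, 154, 168, 180; the maximum is 180.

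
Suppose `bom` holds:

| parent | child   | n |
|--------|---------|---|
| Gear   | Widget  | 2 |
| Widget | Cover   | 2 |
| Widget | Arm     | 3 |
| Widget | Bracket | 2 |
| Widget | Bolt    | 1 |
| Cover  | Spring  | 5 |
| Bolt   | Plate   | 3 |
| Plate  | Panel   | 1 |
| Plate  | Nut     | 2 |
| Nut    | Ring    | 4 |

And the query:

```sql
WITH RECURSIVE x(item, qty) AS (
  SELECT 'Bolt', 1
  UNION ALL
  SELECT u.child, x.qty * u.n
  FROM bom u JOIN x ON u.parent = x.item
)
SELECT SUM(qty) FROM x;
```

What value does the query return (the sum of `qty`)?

37

Base: (Bolt, qty=1).
Iteration 1: components of {Bolt} -> Plate = 1*3 = 3.
Iteration 2: components of {Plate} -> Nut = 3*2 = 6, Panel = 3*1 = 3.
Iteration 3: components of {Nut,Panel} -> Ring = 6*4 = 24.
Iteration 4: no further components; recursion stops.
SUM(qty) = 1 + 3 + 3 + 6 + 24 = 37.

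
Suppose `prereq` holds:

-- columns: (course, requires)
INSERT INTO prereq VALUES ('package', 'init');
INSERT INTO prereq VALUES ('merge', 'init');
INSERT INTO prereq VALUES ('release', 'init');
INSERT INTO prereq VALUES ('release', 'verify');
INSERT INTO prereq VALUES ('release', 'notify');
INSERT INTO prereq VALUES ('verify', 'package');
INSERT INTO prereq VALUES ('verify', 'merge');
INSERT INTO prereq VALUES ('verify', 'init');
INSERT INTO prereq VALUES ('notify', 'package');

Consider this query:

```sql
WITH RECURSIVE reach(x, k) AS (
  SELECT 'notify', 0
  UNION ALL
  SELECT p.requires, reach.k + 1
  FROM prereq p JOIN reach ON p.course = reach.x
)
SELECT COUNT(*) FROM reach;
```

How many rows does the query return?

Base: (notify, k=0).
Iteration 1: edges from {notify} -> (package, k=1).
Iteration 2: edges from {package} -> (init, k=2).
Iteration 3: no outgoing edges from {init}; recursion stops.
Total rows emitted: 3.

3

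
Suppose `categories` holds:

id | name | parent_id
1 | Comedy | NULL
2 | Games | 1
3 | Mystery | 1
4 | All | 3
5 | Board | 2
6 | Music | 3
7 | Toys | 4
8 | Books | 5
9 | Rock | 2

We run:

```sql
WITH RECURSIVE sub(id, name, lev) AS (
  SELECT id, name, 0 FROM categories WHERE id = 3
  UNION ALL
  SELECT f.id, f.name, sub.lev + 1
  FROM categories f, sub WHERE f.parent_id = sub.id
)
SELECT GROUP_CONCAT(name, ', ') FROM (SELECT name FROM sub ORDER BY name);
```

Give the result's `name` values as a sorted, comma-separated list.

Base: id=3 (Mystery) at lev 0.
Iteration 1: rows with parent_id in {3} -> All (id 4, lev 1), Music (id 6, lev 1).
Iteration 2: rows with parent_id in {4,6} -> Toys (id 7, lev 2).
Iteration 3: no rows with parent_id in {7}; recursion stops.

All, Music, Mystery, Toys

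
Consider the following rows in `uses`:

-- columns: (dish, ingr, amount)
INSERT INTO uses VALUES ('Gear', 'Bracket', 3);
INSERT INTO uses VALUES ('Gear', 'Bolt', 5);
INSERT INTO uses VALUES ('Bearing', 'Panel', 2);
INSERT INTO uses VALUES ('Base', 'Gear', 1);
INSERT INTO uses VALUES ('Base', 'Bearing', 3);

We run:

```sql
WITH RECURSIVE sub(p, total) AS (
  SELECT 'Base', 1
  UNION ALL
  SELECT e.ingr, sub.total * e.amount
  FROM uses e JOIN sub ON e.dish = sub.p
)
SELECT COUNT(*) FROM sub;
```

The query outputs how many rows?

Base: (Base, total=1).
Iteration 1: components of {Base} -> Bearing = 1*3 = 3, Gear = 1*1 = 1.
Iteration 2: components of {Bearing,Gear} -> Bolt = 1*5 = 5, Bracket = 1*3 = 3, Panel = 3*2 = 6.
Iteration 3: no further components; recursion stops.
Total rows emitted: 6.

6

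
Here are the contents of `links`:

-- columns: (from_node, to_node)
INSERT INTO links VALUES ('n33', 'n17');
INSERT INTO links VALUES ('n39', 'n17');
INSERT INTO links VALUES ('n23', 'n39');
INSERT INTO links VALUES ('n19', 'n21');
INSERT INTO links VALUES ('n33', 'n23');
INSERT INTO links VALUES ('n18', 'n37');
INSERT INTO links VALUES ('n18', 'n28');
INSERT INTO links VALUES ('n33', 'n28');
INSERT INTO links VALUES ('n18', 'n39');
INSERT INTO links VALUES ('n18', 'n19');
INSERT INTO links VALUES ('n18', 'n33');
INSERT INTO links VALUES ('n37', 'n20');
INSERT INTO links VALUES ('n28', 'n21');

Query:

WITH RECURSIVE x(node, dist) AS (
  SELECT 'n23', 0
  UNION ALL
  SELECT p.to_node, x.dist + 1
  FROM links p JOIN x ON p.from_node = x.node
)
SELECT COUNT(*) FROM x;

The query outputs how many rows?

Base: (n23, dist=0).
Iteration 1: edges from {n23} -> (n39, dist=1).
Iteration 2: edges from {n39} -> (n17, dist=2).
Iteration 3: no outgoing edges from {n17}; recursion stops.
Total rows emitted: 3.

3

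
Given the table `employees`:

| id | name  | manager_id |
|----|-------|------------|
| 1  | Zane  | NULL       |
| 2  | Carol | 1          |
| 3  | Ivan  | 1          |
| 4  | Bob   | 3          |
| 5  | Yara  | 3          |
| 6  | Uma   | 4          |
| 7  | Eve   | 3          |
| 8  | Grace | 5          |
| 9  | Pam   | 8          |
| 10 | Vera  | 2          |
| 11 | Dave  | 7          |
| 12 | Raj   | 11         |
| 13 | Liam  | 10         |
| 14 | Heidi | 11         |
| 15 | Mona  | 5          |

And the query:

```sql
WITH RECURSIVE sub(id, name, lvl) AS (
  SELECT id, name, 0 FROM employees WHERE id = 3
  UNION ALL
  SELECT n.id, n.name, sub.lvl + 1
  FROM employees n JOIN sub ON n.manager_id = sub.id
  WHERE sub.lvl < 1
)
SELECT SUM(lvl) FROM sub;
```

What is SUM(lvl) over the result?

Base: id=3 (Ivan) at lvl 0.
Iteration 1: rows with manager_id in {3} -> Bob (id 4, lvl 1), Yara (id 5, lvl 1), Eve (id 7, lvl 1).
Iteration 2: lvl < 1 fails for all current rows; recursion stops.
SUM(lvl) = 0 + 1 + 1 + 1 = 3.

3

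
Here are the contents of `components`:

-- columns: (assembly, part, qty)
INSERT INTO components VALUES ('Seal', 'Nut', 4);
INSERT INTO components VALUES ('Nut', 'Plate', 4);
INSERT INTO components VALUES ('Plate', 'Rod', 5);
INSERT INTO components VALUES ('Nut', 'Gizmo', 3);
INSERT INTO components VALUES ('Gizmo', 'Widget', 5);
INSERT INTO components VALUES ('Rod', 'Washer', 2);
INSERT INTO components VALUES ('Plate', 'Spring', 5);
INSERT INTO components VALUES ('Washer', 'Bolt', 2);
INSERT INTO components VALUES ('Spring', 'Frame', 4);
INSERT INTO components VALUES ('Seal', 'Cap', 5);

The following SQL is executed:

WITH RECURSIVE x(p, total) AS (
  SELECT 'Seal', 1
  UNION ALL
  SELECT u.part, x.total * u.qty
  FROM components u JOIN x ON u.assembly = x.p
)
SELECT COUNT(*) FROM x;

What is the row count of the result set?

Base: (Seal, total=1).
Iteration 1: components of {Seal} -> Cap = 1*5 = 5, Nut = 1*4 = 4.
Iteration 2: components of {Cap,Nut} -> Gizmo = 4*3 = 12, Plate = 4*4 = 16.
Iteration 3: components of {Gizmo,Plate} -> Rod = 16*5 = 80, Spring = 16*5 = 80, Widget = 12*5 = 60.
Iteration 4: components of {Rod,Spring,Widget} -> Frame = 80*4 = 320, Washer = 80*2 = 160.
Iteration 5: components of {Frame,Washer} -> Bolt = 160*2 = 320.
Iteration 6: no further components; recursion stops.
Total rows emitted: 11.

11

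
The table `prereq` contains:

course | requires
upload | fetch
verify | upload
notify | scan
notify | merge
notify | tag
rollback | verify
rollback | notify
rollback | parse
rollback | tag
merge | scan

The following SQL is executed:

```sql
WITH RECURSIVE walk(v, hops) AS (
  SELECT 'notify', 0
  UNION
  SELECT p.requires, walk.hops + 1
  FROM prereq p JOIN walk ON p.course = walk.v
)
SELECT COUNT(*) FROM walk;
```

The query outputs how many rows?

Base: (notify, hops=0).
Iteration 1: edges from {notify} -> (merge, hops=1), (scan, hops=1), (tag, hops=1).
Iteration 2: edges from {merge,scan,tag} -> (scan, hops=2).
Iteration 3: no outgoing edges from {scan}; recursion stops.
Total rows emitted: 5.

5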